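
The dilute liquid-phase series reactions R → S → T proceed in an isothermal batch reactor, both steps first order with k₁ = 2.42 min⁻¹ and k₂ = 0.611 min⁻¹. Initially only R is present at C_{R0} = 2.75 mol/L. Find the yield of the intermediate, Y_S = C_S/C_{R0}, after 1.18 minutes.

0.574

Solving the coupled first-order balances gives C_S(t) = [k₁/(k₂−k₁)]·C_{R0}·(e^(−k₁t) − e^(−k₂t)).
e^(−k₁t) = e^(−2.42×1.18) = e^(−2.856) = 0.05752; e^(−k₂t) = e^(−0.7210) = 0.4863.
C_S = 2.42×2.75/(0.611−2.42) × (0.05752−0.4863) = (-3.679)×(-0.4288) = 1.577 mol/L.
Y_S = C_S/C_{R0} = 1.577/2.75 = 0.574.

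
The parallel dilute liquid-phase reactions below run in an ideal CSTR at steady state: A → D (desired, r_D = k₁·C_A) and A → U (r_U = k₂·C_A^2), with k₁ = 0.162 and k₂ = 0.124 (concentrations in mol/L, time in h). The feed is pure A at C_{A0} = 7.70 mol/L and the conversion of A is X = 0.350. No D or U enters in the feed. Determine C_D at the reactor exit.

Exit C_A = C_{A0}(1−X) = 7.70×0.650 = 5.005 mol/L.
A CSTR operates uniformly at the exit composition, giving r_D = 0.8108 and r_U = 3.106 (each k·C_A^n at C_A = 5.005).
Fraction of consumed A going to D: r_D/(r_D+r_U) = 0.2070.
C_D = 0.2070·C_{A0}·X = 0.2070×7.70×0.350 = 0.558 mol/L.

0.558 mol/L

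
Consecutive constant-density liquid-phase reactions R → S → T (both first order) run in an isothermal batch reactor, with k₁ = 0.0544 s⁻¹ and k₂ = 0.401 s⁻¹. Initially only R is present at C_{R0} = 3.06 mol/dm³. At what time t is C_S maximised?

The intermediate peaks when r₁ = r₂, i.e. k₁e^(−k₁t) = k₂e^(−k₂t), giving t_opt = ln(k₂/k₁)/(k₂−k₁).
= ln(0.401/0.0544)/(0.401−0.0544) = ln(7.371)/0.3466 = 1.998/0.3466 = 5.76 s.

5.76 s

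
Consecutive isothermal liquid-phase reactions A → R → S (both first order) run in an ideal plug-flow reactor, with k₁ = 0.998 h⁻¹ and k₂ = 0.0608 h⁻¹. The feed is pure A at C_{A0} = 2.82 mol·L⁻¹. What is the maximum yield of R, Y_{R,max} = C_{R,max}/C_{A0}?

0.834

Evaluating C_R at τ_opt = ln(k₂/k₁)/(k₂−k₁) gives C_{R,max}/C_{A0} = (k₁/k₂)^[k₂/(k₂−k₁)].
= (0.998/0.0608)^(0.0608/(0.0608−0.998)) = (16.41)^(-0.06487) = 0.8340.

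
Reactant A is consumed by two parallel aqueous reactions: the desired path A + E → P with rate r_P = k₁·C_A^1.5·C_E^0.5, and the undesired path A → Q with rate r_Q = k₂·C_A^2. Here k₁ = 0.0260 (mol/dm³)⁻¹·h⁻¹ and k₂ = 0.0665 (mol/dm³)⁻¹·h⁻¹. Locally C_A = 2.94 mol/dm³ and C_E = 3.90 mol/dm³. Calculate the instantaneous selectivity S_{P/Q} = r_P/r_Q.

S_{P/Q} = r_P/r_Q = (k₁·C_A^1.5·C_E^0.5)/(k₂·C_A^2) = (k₁/k₂)·C_A^-0.5·C_E^0.5.
= (0.0260×2.940^1.5×3.900^0.5) / (0.0665×2.940^2) = 0.2588/0.5748 = 0.450.
The undesired path is higher order in A, so low C_A (CSTR or dilute feed) favours P.

0.450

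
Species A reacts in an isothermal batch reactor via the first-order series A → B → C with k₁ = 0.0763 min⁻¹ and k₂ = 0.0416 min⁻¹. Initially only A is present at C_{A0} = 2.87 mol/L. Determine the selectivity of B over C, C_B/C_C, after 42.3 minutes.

0.435

For first-order series with pure A initially, C_B(t) = k₁C_{A0}/(k₂−k₁)·(e^(−k₁t) − e^(−k₂t)).
e^(−k₁t) = e^(−0.0763×42.3) = e^(−3.227) = 0.03966; e^(−k₂t) = e^(−1.760) = 0.1721.
C_B = 0.0763×2.87/(0.0416−0.0763) × (0.03966−0.1721) = (-6.311)×(-0.1324) = 0.8358 mol/L.
C_A = C_{A0}e^(−k₁t) = 0.1138 mol/L, so C_C = C_{A0}−C_A−C_B = 1.920 mol/L; C_B/C_C = 0.435.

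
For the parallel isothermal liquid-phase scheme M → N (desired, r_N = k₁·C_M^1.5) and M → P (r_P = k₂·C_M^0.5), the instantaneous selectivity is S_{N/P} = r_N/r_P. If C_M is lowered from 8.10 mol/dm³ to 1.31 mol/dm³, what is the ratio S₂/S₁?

S_{N/P} = (k₁/k₂)·C_M, so S₂/S₁ = (C_{M,2}/C_{M,1}).
= 1.31/8.10 = 0.162.
Selectivity toward N falls as C_M falls — high-concentration operation is favoured.

0.162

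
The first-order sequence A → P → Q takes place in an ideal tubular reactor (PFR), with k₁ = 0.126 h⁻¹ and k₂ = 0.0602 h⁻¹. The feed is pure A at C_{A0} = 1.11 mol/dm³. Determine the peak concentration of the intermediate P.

0.565 mol/dm³

At the optimum, C_{P,max}/C_{A0} = (k₁/k₂)^[k₂/(k₂−k₁)].
= (0.126/0.0602)^(0.0602/(0.0602−0.126)) = (2.093)^(-0.9149) = 0.5088.
C_{P,max} = 0.5088×1.11 = 0.565 mol/dm³.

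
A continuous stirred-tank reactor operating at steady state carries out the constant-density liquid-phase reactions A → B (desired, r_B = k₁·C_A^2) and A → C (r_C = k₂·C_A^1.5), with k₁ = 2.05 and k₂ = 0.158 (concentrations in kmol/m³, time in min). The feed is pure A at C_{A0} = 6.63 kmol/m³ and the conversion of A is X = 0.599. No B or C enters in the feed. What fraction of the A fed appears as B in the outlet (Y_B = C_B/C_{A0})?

Exit C_A = C_{A0}(1−X) = 6.63×0.401 = 2.659 kmol/m³.
In a CSTR the entire volume is at exit conditions, so r_B = 2.05×2.659^2 = 14.49 and r_C = 0.158×2.659^1.5 = 0.6849.
Fraction of consumed A going to B: r_B/(r_B+r_C) = 0.9549.
C_B = 0.9549·C_{A0}·X = 0.9549×6.63×0.599 = 3.79 kmol/m³; Y_B = C_B/C_{A0} = 0.572.

0.572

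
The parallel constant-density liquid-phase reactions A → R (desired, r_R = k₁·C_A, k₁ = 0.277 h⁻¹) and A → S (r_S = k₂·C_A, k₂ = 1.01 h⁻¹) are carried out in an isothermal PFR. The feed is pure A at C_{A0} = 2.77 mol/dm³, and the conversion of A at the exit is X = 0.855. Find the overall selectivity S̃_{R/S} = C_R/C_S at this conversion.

0.274

C_A = C_{A0}(1−X) = 0.4017 mol/dm³.
Both paths are first order in A, so the instantaneous fraction to R is constant: dC_R/d(−C_A) = k₁/(k₁+k₂) = 0.2152.
C_R = 0.2152·(C_{A0}−C_A) = 0.2152×2.368 = 0.510 mol/dm³.
C_S = (C_{A0}−C_A)−C_R = 1.859 mol/dm³; S̃_{R/S} = 0.5097/1.859 = 0.274.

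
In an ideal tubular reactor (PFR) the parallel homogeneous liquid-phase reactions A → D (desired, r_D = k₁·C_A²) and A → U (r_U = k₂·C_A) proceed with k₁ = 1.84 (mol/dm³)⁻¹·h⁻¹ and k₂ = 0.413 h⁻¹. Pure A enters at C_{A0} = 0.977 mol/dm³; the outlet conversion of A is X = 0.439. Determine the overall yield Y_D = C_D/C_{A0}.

C_A = C_{A0}(1−X) = 0.5481 mol/dm³.
Along a PFR/batch, dC_U/dC_A = −r_U/(r_D+r_U) = −k₂/(k₂+k₁·C_A).
Integrating from C_{A0} to C_A: C_U = (0.413/1.84)·ln[(0.413+1.84·0.977)/(0.413+1.84·0.548)] = 0.2245·ln(2.211/1.421) = 0.09912 mol/dm³.
Then C_D = (C_{A0}−C_A) − C_U = 0.4289 − 0.09912 = 0.3298 mol/dm³.
Y_D = C_D/C_{A0} = 0.3298/0.977 = 0.338.

0.338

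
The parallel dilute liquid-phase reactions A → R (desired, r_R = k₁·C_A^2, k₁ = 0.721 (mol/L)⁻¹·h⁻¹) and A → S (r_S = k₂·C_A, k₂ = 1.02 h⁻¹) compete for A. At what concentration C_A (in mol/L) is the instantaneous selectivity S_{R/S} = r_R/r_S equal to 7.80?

11.0 mol/L

S_{R/S} = (k₁/k₂)·C_A ⇒ C_A = S·k₂/k₁.
= 7.80×1.02/0.721 = 11.0 mol/L.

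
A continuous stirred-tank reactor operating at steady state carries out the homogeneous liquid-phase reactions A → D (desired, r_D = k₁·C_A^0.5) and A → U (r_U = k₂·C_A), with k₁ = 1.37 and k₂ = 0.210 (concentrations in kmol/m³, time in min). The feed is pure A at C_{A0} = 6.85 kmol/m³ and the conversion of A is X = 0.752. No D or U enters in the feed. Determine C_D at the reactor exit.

4.29 kmol/m³

Exit C_A = C_{A0}(1−X) = 6.85×0.248 = 1.699 kmol/m³.
A CSTR operates uniformly at the exit composition, giving r_D = 1.786 and r_U = 0.3567 (each k·C_A^n at C_A = 1.699).
Fraction of consumed A going to D: r_D/(r_D+r_U) = 0.8335.
C_D = 0.8335·C_{A0}·X = 0.8335×6.85×0.752 = 4.29 kmol/m³.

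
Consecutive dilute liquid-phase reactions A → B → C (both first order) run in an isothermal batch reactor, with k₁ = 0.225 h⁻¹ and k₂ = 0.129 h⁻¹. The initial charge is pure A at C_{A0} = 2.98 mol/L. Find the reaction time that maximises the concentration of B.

5.79 h

Setting dC_B/dt = 0 gives t_opt = ln(k₂/k₁)/(k₂−k₁).
= ln(0.129/0.225)/(0.129−0.225) = ln(0.5733)/-0.09600 = -0.5563/-0.09600 = 5.79 h.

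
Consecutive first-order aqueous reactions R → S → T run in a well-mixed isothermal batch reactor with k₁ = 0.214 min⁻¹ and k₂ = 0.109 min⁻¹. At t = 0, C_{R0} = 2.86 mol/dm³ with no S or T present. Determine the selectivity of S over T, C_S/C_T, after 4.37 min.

3.29

The intermediate concentration in a first-order A→B→C sequence is C_S = k₁C_{R0}(e^(−k₁t) − e^(−k₂t))/(k₂−k₁).
e^(−k₁t) = e^(−0.214×4.37) = e^(−0.9352) = 0.3925; e^(−k₂t) = e^(−0.4763) = 0.6211.
C_S = 0.214×2.86/(0.109−0.214) × (0.3925−0.6211) = (-5.829)×(-0.2285) = 1.332 mol/dm³.
C_R = C_{R0}e^(−k₁t) = 1.123 mol/dm³, so C_T = C_{R0}−C_R−C_S = 0.4052 mol/dm³; C_S/C_T = 3.29.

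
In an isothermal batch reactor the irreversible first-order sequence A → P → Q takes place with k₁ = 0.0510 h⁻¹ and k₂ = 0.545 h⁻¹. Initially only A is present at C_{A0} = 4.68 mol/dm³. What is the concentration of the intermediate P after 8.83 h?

0.304 mol/dm³

For first-order series with pure A initially, C_P(t) = k₁C_{A0}/(k₂−k₁)·(e^(−k₁t) − e^(−k₂t)).
e^(−k₁t) = e^(−0.0510×8.83) = e^(−0.4503) = 0.6374; e^(−k₂t) = e^(−4.812) = 0.008129.
C_P = 0.0510×4.68/(0.545−0.0510) × (0.6374−0.008129) = 0.4832×0.6293 = 0.3040 mol/dm³.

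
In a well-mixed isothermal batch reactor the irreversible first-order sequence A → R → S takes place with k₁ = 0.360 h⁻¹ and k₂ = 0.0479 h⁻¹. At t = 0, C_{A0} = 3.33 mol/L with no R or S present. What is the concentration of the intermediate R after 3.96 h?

The intermediate concentration in a first-order A→B→C sequence is C_R = k₁C_{A0}(e^(−k₁t) − e^(−k₂t))/(k₂−k₁).
e^(−k₁t) = e^(−0.360×3.96) = e^(−1.426) = 0.2404; e^(−k₂t) = e^(−0.1897) = 0.8272.
C_R = 0.360×3.33/(0.0479−0.360) × (0.2404−0.8272) = (-3.841)×(-0.5869) = 2.254 mol/L.

2.25 mol/L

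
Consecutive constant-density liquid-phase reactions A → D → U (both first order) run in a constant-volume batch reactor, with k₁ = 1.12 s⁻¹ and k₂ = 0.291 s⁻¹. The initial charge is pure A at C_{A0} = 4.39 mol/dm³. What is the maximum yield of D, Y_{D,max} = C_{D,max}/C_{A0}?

0.623

Evaluating C_D at t_opt = ln(k₂/k₁)/(k₂−k₁) gives C_{D,max}/C_{A0} = (k₁/k₂)^[k₂/(k₂−k₁)].
= (1.12/0.291)^(0.291/(0.291−1.12)) = (3.849)^(-0.3510) = 0.6231.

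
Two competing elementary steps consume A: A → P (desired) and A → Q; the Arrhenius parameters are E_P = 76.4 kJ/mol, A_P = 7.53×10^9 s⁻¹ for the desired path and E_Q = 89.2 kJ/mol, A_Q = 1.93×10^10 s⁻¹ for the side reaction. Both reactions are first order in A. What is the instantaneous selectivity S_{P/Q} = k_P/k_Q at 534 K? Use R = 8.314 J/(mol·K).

k_P/k_Q = (A_P/A_Q)·exp[−(E_P−E_Q)/(RT)] = (A_P/A_Q)·exp[(E_Q−E_P)/(RT)].
(E_Q−E_P)/(RT) = (89.2−76.4)×10³/(8.314×534) = 12800/4440 = 2.883.
k_P/k_Q = (7.53×10^9/1.93×10^10)·exp(2.883) = 0.3902 × 17.87 = 6.97.
Since E_P < E_Q, lowering the temperature improves selectivity toward P.

6.97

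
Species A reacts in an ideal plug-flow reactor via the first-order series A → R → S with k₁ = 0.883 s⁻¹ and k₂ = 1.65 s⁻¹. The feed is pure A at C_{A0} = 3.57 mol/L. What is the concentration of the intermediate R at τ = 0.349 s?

The intermediate concentration in a first-order A→B→C sequence is C_R = k₁C_{A0}(e^(−k₁τ) − e^(−k₂τ))/(k₂−k₁).
e^(−k₁τ) = e^(−0.883×0.349) = e^(−0.3082) = 0.7348; e^(−k₂τ) = e^(−0.5758) = 0.5622.
C_R = 0.883×3.57/(1.65−0.883) × (0.7348−0.5622) = 4.110×0.1726 = 0.7092 mol/L.

0.709 mol/L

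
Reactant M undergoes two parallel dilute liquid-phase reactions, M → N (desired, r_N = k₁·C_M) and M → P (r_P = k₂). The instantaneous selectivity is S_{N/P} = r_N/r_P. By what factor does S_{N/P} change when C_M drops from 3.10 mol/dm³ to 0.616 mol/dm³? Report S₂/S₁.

0.199

S_{N/P} = (k₁/k₂)·C_M, so S₂/S₁ = (C_{M,2}/C_{M,1}).
= 0.616/3.10 = 0.199.
Selectivity toward N falls as C_M falls — high-concentration operation is favoured.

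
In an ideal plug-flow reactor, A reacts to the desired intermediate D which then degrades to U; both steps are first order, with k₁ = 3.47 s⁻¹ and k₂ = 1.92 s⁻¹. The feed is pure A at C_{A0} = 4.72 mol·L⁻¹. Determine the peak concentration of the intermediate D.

2.27 mol·L⁻¹

For a first-order series the maximum intermediate yield is C_{D,max}/C_{A0} = (k₁/k₂)^[k₂/(k₂−k₁)].
= (3.47/1.92)^(1.92/(1.92−3.47)) = (1.807)^(-1.239) = 0.4804.
C_{D,max} = 0.4804×4.72 = 2.27 mol·L⁻¹.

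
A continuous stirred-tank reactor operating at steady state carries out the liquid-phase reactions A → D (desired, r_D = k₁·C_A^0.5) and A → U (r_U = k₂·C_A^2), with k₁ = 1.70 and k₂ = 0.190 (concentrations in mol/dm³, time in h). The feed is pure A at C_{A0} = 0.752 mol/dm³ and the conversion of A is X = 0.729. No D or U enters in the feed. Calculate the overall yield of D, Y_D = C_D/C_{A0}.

Exit C_A = C_{A0}(1−X) = 0.752×0.271 = 0.2038 mol/dm³.
Rates in a CSTR are evaluated at the outlet concentration: r_D = 1.70×0.2038^0.5 = 0.7674, r_U = 0.190×0.2038^2 = 0.007891.
Fraction of consumed A going to D: r_D/(r_D+r_U) = 0.9898.
C_D = 0.9898·C_{A0}·X = 0.9898×0.752×0.729 = 0.543 mol/dm³; Y_D = C_D/C_{A0} = 0.722.

0.722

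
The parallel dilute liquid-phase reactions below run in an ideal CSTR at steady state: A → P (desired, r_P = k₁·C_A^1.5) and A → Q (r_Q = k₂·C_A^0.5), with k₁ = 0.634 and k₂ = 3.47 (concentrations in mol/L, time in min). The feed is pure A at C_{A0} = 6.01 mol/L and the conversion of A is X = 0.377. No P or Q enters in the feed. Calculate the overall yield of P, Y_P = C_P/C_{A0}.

Exit C_A = C_{A0}(1−X) = 6.01×0.623 = 3.744 mol/L.
In a CSTR the entire volume is at exit conditions, so r_P = 0.634×3.744^1.5 = 4.593 and r_Q = 3.47×3.744^0.5 = 6.714.
Fraction of consumed A going to P: r_P/(r_P+r_Q) = 0.4062.
C_P = 0.4062·C_{A0}·X = 0.4062×6.01×0.377 = 0.920 mol/L; Y_P = C_P/C_{A0} = 0.153.

0.153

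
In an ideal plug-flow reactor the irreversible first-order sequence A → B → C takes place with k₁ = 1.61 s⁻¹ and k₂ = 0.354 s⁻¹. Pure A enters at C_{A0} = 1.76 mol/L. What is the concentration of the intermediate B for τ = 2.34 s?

Solving the coupled first-order balances gives C_B(τ) = [k₁/(k₂−k₁)]·C_{A0}·(e^(−k₁τ) − e^(−k₂τ)).
e^(−k₁τ) = e^(−1.61×2.34) = e^(−3.767) = 0.02311; e^(−k₂τ) = e^(−0.8284) = 0.4368.
C_B = 1.61×1.76/(0.354−1.61) × (0.02311−0.4368) = (-2.256)×(-0.4137) = 0.9332 mol/L.

0.933 mol/L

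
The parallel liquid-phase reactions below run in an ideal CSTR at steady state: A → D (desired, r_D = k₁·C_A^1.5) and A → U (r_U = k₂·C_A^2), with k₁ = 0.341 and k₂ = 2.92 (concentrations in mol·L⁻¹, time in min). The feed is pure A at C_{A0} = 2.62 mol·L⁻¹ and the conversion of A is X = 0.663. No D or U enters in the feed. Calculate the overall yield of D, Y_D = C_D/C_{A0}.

0.0733

Exit C_A = C_{A0}(1−X) = 2.62×0.337 = 0.8829 mol·L⁻¹.
A CSTR operates uniformly at the exit composition, giving r_D = 0.2829 and r_U = 2.276 (each k·C_A^n at C_A = 0.8829).
Fraction of consumed A going to D: r_D/(r_D+r_U) = 0.1105.
C_D = 0.1105·C_{A0}·X = 0.1105×2.62×0.663 = 0.192 mol·L⁻¹; Y_D = C_D/C_{A0} = 0.0733.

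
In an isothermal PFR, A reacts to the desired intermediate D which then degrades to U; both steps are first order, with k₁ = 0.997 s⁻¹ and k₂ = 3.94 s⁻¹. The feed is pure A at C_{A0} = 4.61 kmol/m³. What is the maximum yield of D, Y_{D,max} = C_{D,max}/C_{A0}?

At the optimum, C_{D,max}/C_{A0} = (k₁/k₂)^[k₂/(k₂−k₁)].
= (0.997/3.94)^(3.94/(3.94−0.997)) = (0.2530)^(1.339) = 0.1589.

0.159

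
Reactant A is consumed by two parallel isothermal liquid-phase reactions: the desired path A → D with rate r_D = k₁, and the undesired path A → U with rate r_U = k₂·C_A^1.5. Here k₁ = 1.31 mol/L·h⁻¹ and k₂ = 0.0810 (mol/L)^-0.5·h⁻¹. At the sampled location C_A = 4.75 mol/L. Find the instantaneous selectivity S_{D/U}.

1.56

S_{D/U} = r_D/r_U = (k₁)/(k₂·C_A^1.5) = (k₁/k₂)·C_A^-1.5.
= (1.31) / (0.0810×4.750^1.5) = 1.310/0.8385 = 1.56.
The undesired path is higher order in A, so low C_A (CSTR or dilute feed) favours D.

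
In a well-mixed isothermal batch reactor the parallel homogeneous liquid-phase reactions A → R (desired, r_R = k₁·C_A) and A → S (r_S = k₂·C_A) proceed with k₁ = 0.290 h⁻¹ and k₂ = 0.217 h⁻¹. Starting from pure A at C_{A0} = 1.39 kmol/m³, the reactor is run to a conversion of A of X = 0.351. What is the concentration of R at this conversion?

C_A = C_{A0}(1−X) = 0.9021 kmol/m³.
Both paths are first order in A, so the instantaneous fraction to R is constant: dC_R/d(−C_A) = k₁/(k₁+k₂) = 0.5720.
C_R = 0.5720·(C_{A0}−C_A) = 0.5720×0.4879 = 0.279 kmol/m³.

0.279 kmol/m³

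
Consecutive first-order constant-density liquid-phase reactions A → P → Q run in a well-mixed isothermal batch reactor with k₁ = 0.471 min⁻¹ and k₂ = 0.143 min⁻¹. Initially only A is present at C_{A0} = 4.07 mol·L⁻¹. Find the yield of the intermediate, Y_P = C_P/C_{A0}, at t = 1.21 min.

The intermediate concentration in a first-order A→B→C sequence is C_P = k₁C_{A0}(e^(−k₁t) − e^(−k₂t))/(k₂−k₁).
e^(−k₁t) = e^(−0.471×1.21) = e^(−0.5699) = 0.5656; e^(−k₂t) = e^(−0.1730) = 0.8411.
C_P = 0.471×4.07/(0.143−0.471) × (0.5656−0.8411) = (-5.844)×(-0.2755) = 1.610 mol·L⁻¹.
Y_P = C_P/C_{A0} = 1.610/4.07 = 0.396.

0.396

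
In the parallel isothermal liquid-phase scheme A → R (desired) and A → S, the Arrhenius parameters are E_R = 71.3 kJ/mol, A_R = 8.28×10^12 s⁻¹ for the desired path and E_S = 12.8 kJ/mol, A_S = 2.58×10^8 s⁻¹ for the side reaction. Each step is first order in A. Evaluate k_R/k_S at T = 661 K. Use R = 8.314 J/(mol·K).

Since both paths have the same order in A, the concentration cancels and S_{R/S} = k_R/k_S = (A_R/A_S)·exp[(E_S−E_R)/(RT)].
(E_S−E_R)/(RT) = (12.8−71.3)×10³/(8.314×661) = -58500/5496 = -10.64.
k_R/k_S = (8.28×10^12/2.58×10^8)·exp(-10.64) = 32093 × 2.382×10^-5 = 0.764.
Since E_R > E_S, raising the temperature improves selectivity toward R.

0.764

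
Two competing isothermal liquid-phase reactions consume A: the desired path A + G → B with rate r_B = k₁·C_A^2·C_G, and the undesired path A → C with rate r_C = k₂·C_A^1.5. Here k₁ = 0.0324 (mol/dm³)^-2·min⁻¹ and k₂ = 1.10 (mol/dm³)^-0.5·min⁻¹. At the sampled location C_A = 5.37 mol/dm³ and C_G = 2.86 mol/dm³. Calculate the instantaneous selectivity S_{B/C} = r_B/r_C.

0.195

S_{B/C} = r_B/r_C = (k₁·C_A^2·C_G)/(k₂·C_A^1.5) = (k₁/k₂)·C_A^0.5·C_G.
= (0.0324×5.370^2×2.860) / (1.10×5.370^1.5) = 2.672/13.69 = 0.195.
Since the desired path is higher order in A, keeping C_A high (PFR or concentrated feed) favours B.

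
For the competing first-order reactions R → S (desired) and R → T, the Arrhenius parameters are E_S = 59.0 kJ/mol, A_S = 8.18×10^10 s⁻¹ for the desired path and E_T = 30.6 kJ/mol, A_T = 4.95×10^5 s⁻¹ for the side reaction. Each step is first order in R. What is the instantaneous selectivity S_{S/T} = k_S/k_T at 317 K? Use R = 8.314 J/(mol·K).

3.45

Since both paths have the same order in R, the concentration cancels and S_{S/T} = k_S/k_T = (A_S/A_T)·exp[(E_T−E_S)/(RT)].
(E_T−E_S)/(RT) = (30.6−59.0)×10³/(8.314×317) = -28400/2636 = -10.78.
k_S/k_T = (8.18×10^10/4.95×10^5)·exp(-10.78) = 1.653×10^5 × 2.090×10^-5 = 3.45.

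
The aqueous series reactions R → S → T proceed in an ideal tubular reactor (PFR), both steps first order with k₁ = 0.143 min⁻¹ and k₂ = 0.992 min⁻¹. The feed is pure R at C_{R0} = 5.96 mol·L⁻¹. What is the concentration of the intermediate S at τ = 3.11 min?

0.598 mol·L⁻¹

Solving the coupled first-order balances gives C_S(τ) = [k₁/(k₂−k₁)]·C_{R0}·(e^(−k₁τ) − e^(−k₂τ)).
e^(−k₁τ) = e^(−0.143×3.11) = e^(−0.4447) = 0.6410; e^(−k₂τ) = e^(−3.085) = 0.04572.
C_S = 0.143×5.96/(0.992−0.143) × (0.6410−0.04572) = 1.004×0.5953 = 0.5976 mol·L⁻¹.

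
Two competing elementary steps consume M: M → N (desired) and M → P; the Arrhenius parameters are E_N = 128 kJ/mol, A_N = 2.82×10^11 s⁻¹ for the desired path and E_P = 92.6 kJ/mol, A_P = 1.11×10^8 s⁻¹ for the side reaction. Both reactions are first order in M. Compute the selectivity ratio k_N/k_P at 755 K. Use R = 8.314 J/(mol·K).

With equal orders, S_{N/P} = k_N/k_P = (A_N/A_P)·exp[(E_P−E_N)/(RT)].
(E_P−E_N)/(RT) = (92.6−128)×10³/(8.314×755) = -35400/6277 = -5.640.
k_N/k_P = (2.82×10^11/1.11×10^8)·exp(-5.640) = 2541 × 0.003554 = 9.03.
Since E_N > E_P, raising the temperature improves selectivity toward N.

9.03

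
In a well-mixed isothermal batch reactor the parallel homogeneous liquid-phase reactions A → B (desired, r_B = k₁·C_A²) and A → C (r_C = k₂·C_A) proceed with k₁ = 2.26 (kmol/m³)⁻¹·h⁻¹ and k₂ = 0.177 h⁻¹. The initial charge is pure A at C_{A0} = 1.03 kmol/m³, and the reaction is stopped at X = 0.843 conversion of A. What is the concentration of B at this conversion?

0.748 kmol/m³

C_A = C_{A0}(1−X) = 0.1617 kmol/m³.
Along a PFR/batch, dC_C/dC_A = −r_C/(r_B+r_C) = −k₂/(k₂+k₁·C_A).
Integrating from C_{A0} to C_A: C_C = (0.177/2.26)·ln[(0.177+2.26·1.03)/(0.177+2.26·0.162)] = 0.07832·ln(2.505/0.5425) = 0.1198 kmol/m³.
Then C_B = (C_{A0}−C_A) − C_C = 0.8683 − 0.1198 = 0.7485 kmol/m³.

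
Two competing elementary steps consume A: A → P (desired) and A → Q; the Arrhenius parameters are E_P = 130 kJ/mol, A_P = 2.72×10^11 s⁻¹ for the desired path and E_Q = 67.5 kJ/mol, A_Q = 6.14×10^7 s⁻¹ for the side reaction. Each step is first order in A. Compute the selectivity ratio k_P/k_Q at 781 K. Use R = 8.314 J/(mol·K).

Since both paths have the same order in A, the concentration cancels and S_{P/Q} = k_P/k_Q = (A_P/A_Q)·exp[(E_Q−E_P)/(RT)].
(E_Q−E_P)/(RT) = (67.5−130)×10³/(8.314×781) = -62500/6493 = -9.625.
k_P/k_Q = (2.72×10^11/6.14×10^7)·exp(-9.625) = 4430 × 6.603×10^-5 = 0.293.

0.293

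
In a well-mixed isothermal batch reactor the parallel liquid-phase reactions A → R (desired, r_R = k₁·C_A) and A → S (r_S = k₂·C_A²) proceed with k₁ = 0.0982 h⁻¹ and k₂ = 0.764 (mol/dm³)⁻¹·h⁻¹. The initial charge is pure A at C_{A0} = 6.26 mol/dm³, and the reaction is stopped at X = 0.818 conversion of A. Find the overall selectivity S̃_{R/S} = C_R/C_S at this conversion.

0.0423

C_A = C_{A0}(1−X) = 1.139 mol/dm³.
Along a PFR/batch, dC_R/dC_A = −r_R/(r_R+r_S) = −k₁/(k₁+k₂·C_A).
Integrating from C_{A0} to C_A: C_R = (0.0982/0.764)·ln[(0.0982+0.764·6.26)/(0.0982+0.764·1.14)] = 0.1285·ln(4.881/0.9686) = 0.2079 mol/dm³.
C_S = (C_{A0}−C_A)−C_R = 4.913 mol/dm³; S̃_{R/S} = 0.2079/4.913 = 0.0423.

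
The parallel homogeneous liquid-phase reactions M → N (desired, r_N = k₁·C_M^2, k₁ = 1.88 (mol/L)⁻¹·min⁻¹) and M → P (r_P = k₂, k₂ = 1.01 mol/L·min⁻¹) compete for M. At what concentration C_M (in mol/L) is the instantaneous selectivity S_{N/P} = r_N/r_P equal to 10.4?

S_{N/P} = (k₁/k₂)·C_M^2 ⇒ C_M = (S·k₂/k₁)^(0.5).
= (10.4×1.01/1.88)^(0.5) = (5.587)^(0.5) = 2.36 mol/L.

2.36 mol/L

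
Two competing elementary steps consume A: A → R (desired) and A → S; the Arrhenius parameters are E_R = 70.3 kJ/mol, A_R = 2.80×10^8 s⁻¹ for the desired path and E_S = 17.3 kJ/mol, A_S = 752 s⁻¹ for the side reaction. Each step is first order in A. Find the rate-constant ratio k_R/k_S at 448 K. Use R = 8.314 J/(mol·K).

0.246

Since both paths have the same order in A, the concentration cancels and S_{R/S} = k_R/k_S = (A_R/A_S)·exp[(E_S−E_R)/(RT)].
(E_S−E_R)/(RT) = (17.3−70.3)×10³/(8.314×448) = -53000/3725 = -14.23.
k_R/k_S = (2.80×10^8/752)·exp(-14.23) = 3.723×10^5 × 6.610×10^-7 = 0.246.
Since E_R > E_S, raising the temperature improves selectivity toward R.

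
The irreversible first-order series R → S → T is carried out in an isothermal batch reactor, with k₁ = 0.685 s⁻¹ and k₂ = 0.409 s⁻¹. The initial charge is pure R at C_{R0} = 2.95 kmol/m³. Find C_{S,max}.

1.37 kmol/m³

For a first-order series the maximum intermediate yield is C_{S,max}/C_{R0} = (k₁/k₂)^[k₂/(k₂−k₁)].
= (0.685/0.409)^(0.409/(0.409−0.685)) = (1.675)^(-1.482) = 0.4657.
C_{S,max} = 0.4657×2.95 = 1.37 kmol/m³.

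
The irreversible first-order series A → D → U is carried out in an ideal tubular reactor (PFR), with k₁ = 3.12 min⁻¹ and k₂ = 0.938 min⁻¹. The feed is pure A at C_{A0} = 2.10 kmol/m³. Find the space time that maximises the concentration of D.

0.551 min

Setting dC_D/dτ = 0 gives τ_opt = ln(k₂/k₁)/(k₂−k₁).
= ln(0.938/3.12)/(0.938−3.12) = ln(0.3006)/-2.182 = -1.202/-2.182 = 0.551 min.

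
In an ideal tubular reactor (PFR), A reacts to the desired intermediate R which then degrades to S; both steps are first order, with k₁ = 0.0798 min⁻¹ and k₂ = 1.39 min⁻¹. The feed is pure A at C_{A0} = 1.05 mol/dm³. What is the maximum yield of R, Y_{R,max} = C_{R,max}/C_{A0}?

0.0482

At the optimum, C_{R,max}/C_{A0} = (k₁/k₂)^[k₂/(k₂−k₁)].
= (0.0798/1.39)^(1.39/(1.39−0.0798)) = (0.05741)^(1.061) = 0.04824.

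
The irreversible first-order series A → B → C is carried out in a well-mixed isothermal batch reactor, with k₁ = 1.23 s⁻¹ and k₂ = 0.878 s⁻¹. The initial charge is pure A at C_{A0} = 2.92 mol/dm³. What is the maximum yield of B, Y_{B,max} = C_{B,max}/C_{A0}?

0.431

Evaluating C_B at t_opt = ln(k₂/k₁)/(k₂−k₁) gives C_{B,max}/C_{A0} = (k₁/k₂)^[k₂/(k₂−k₁)].
= (1.23/0.878)^(0.878/(0.878−1.23)) = (1.401)^(-2.494) = 0.4313.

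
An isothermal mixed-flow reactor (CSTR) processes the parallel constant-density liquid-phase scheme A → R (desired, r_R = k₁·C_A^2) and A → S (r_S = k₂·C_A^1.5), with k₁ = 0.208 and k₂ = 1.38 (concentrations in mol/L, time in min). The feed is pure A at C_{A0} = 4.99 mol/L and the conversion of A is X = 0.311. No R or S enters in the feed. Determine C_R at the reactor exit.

0.339 mol/L

Exit C_A = C_{A0}(1−X) = 4.99×0.689 = 3.438 mol/L.
In a CSTR the entire volume is at exit conditions, so r_R = 0.208×3.438^2 = 2.459 and r_S = 1.38×3.438^1.5 = 8.797.
Fraction of consumed A going to R: r_R/(r_R+r_S) = 0.2184.
C_R = 0.2184·C_{A0}·X = 0.2184×4.99×0.311 = 0.339 mol/L.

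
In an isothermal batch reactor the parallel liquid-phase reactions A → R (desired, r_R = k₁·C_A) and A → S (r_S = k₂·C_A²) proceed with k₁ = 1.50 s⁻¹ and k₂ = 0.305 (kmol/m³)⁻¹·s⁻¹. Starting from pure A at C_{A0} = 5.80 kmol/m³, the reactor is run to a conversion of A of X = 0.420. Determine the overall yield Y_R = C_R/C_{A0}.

0.219

C_A = C_{A0}(1−X) = 3.364 kmol/m³.
Along a PFR/batch, dC_R/dC_A = −r_R/(r_R+r_S) = −k₁/(k₁+k₂·C_A).
Integrating from C_{A0} to C_A: C_R = (1.50/0.305)·ln[(1.50+0.305·5.80)/(1.50+0.305·3.36)] = 4.918·ln(3.269/2.526) = 1.268 kmol/m³.
Y_R = C_R/C_{A0} = 1.268/5.80 = 0.219.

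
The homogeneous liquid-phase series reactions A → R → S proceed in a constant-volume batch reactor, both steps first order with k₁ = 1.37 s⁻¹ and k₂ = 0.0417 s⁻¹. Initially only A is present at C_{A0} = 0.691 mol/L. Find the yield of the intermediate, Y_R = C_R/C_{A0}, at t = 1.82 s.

0.871

The intermediate concentration in a first-order A→B→C sequence is C_R = k₁C_{A0}(e^(−k₁t) − e^(−k₂t))/(k₂−k₁).
e^(−k₁t) = e^(−1.37×1.82) = e^(−2.493) = 0.08263; e^(−k₂t) = e^(−0.07589) = 0.9269.
C_R = 1.37×0.691/(0.0417−1.37) × (0.08263−0.9269) = (-0.7127)×(-0.8443) = 0.6017 mol/L.
Y_R = C_R/C_{A0} = 0.6017/0.691 = 0.871.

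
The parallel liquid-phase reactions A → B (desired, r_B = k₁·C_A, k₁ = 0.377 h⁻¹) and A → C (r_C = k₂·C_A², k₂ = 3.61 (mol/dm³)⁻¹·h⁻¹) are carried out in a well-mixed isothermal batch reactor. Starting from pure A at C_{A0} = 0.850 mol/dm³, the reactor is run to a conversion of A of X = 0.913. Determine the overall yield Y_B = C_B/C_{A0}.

C_A = C_{A0}(1−X) = 0.07395 mol/dm³.
Along a PFR/batch, dC_B/dC_A = −r_B/(r_B+r_C) = −k₁/(k₁+k₂·C_A).
Integrating from C_{A0} to C_A: C_B = (0.377/3.61)·ln[(0.377+3.61·0.850)/(0.377+3.61·0.0739)] = 0.1044·ln(3.446/0.6440) = 0.1752 mol/dm³.
Y_B = C_B/C_{A0} = 0.1752/0.850 = 0.206.

0.206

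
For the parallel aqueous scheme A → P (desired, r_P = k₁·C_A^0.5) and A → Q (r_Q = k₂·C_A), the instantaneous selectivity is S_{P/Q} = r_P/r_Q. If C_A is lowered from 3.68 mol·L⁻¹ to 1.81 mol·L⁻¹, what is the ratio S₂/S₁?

1.43

S_{P/Q} = (k₁/k₂)·C_A^-0.5, so S₂/S₁ = (C_{A,2}/C_{A,1})^-0.5.
= (1.81/3.68)^(-0.5) = (0.4918)^(-0.5) = 1.43.
Selectivity toward P rises as C_A falls — low-concentration operation is favoured.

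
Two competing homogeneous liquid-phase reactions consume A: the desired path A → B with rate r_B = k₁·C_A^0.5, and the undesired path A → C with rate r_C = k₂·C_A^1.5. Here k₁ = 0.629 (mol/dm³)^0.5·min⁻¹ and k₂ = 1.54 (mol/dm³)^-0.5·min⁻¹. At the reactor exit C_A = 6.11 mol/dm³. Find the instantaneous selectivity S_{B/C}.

0.0668

S_{B/C} = r_B/r_C = (k₁·C_A^0.5)/(k₂·C_A^1.5) = (k₁/k₂)·C_A⁻¹.
= (0.629×6.110^0.5) / (1.54×6.110^1.5) = 1.555/23.26 = 0.0668.
The undesired path is higher order in A, so low C_A (CSTR or dilute feed) favours B.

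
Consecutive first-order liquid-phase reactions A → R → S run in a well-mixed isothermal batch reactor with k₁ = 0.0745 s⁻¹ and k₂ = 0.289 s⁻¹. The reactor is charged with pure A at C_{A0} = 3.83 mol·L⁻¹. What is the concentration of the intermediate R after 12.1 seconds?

For first-order series with pure A initially, C_R(t) = k₁C_{A0}/(k₂−k₁)·(e^(−k₁t) − e^(−k₂t)).
e^(−k₁t) = e^(−0.0745×12.1) = e^(−0.9014) = 0.4060; e^(−k₂t) = e^(−3.497) = 0.03029.
C_R = 0.0745×3.83/(0.289−0.0745) × (0.4060−0.03029) = 1.330×0.3757 = 0.4998 mol·L⁻¹.

0.500 mol·L⁻¹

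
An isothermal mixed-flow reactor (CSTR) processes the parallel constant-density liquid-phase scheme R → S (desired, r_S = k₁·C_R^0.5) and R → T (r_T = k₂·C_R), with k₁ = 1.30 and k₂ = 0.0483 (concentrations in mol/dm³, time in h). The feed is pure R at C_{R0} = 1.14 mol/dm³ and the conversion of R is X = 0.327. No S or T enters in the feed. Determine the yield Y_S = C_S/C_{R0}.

0.317

Exit C_R = C_{R0}(1−X) = 1.14×0.673 = 0.7672 mol/dm³.
Rates in a CSTR are evaluated at the outlet concentration: r_S = 1.30×0.7672^0.5 = 1.139, r_T = 0.0483×0.7672 = 0.03706.
Fraction of consumed R going to S: r_S/(r_S+r_T) = 0.9685.
C_S = 0.9685·C_{R0}·X = 0.9685×1.14×0.327 = 0.361 mol/dm³; Y_S = C_S/C_{R0} = 0.317.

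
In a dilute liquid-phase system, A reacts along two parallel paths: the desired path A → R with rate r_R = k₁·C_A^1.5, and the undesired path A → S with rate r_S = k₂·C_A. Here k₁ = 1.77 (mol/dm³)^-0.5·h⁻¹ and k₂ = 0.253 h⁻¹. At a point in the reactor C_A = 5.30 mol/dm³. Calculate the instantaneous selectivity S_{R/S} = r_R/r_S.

16.1

S_{R/S} = r_R/r_S = (k₁·C_A^1.5)/(k₂·C_A) = (k₁/k₂)·C_A^0.5.
= (1.77×5.300^1.5) / (0.253×5.300) = 21.60/1.341 = 16.1.
Since the desired path is higher order in A, keeping C_A high (PFR or concentrated feed) favours R.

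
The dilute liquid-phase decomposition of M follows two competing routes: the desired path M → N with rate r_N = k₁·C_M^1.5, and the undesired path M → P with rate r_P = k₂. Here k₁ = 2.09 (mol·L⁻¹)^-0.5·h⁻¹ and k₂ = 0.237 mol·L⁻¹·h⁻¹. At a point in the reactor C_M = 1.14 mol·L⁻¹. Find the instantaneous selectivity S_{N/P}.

S_{N/P} = r_N/r_P = (k₁·C_M^1.5)/(k₂) = (k₁/k₂)·C_M^1.5.
= (2.09×1.140^1.5) / (0.237) = 2.544/0.2370 = 10.7.

10.7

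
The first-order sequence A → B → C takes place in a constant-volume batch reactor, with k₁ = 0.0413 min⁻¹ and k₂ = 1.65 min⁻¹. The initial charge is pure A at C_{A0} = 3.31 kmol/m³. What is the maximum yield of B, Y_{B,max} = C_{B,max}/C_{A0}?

Evaluating C_B at t_opt = ln(k₂/k₁)/(k₂−k₁) gives C_{B,max}/C_{A0} = (k₁/k₂)^[k₂/(k₂−k₁)].
= (0.0413/1.65)^(1.65/(1.65−0.0413)) = (0.02503)^(1.026) = 0.02277.

0.0228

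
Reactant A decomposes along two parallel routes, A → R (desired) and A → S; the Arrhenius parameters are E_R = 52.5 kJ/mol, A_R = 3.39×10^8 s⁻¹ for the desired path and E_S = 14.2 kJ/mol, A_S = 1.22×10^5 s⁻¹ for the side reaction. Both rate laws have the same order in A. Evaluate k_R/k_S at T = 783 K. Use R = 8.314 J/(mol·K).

7.74

With equal orders, S_{R/S} = k_R/k_S = (A_R/A_S)·exp[(E_S−E_R)/(RT)].
(E_S−E_R)/(RT) = (14.2−52.5)×10³/(8.314×783) = -38300/6510 = -5.883.
k_R/k_S = (3.39×10^8/1.22×10^5)·exp(-5.883) = 2779 × 0.002785 = 7.74.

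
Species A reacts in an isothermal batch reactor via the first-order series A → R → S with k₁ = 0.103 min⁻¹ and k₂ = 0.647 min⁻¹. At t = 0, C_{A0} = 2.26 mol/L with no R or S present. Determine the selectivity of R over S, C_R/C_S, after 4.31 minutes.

0.442

For first-order series with pure A initially, C_R(t) = k₁C_{A0}/(k₂−k₁)·(e^(−k₁t) − e^(−k₂t)).
e^(−k₁t) = e^(−0.103×4.31) = e^(−0.4439) = 0.6415; e^(−k₂t) = e^(−2.789) = 0.06151.
C_R = 0.103×2.26/(0.647−0.103) × (0.6415−0.06151) = 0.4279×0.5800 = 0.2482 mol/L.
C_A = C_{A0}e^(−k₁t) = 1.450 mol/L, so C_S = C_{A0}−C_A−C_R = 0.5620 mol/L; C_R/C_S = 0.442.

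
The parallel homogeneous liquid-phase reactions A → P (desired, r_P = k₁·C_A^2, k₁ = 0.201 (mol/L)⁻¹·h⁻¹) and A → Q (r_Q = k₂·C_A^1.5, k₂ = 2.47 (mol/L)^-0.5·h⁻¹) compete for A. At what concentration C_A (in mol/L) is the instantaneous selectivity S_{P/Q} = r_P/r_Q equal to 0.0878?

1.16 mol/L

S_{P/Q} = (k₁/k₂)·C_A^0.5 ⇒ C_A = (S·k₂/k₁)^(2).
= (0.0878×2.47/0.201)^(2) = (1.079)^(2) = 1.16 mol/L.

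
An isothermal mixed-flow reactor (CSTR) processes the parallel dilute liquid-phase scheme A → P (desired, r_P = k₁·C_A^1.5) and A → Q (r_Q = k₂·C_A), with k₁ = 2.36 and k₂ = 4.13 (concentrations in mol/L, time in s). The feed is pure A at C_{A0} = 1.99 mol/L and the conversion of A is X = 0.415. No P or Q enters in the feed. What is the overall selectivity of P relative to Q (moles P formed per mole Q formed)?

Exit C_A = C_{A0}(1−X) = 1.99×0.585 = 1.164 mol/L.
A CSTR operates uniformly at the exit composition, giving r_P = 2.964 and r_Q = 4.808 (each k·C_A^n at C_A = 1.164).
Overall selectivity = C_P/C_Q = r_Pτ/(r_Qτ) = r_P/r_Q = 0.617.

0.617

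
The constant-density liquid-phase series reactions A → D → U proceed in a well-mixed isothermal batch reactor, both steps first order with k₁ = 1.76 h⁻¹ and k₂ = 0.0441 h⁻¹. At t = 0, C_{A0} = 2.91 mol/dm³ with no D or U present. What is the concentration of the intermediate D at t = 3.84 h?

The intermediate concentration in a first-order A→B→C sequence is C_D = k₁C_{A0}(e^(−k₁t) − e^(−k₂t))/(k₂−k₁).
e^(−k₁t) = e^(−1.76×3.84) = e^(−6.758) = 0.001161; e^(−k₂t) = e^(−0.1693) = 0.8442.
C_D = 1.76×2.91/(0.0441−1.76) × (0.001161−0.8442) = (-2.985)×(-0.8431) = 2.516 mol/dm³.

2.52 mol/dm³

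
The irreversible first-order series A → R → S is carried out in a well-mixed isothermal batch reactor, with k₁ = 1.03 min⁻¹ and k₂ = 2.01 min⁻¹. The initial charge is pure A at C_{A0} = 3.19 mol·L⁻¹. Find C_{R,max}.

0.810 mol·L⁻¹

For a first-order series the maximum intermediate yield is C_{R,max}/C_{A0} = (k₁/k₂)^[k₂/(k₂−k₁)].
= (1.03/2.01)^(2.01/(2.01−1.03)) = (0.5124)^(2.051) = 0.2538.
C_{R,max} = 0.2538×3.19 = 0.810 mol·L⁻¹.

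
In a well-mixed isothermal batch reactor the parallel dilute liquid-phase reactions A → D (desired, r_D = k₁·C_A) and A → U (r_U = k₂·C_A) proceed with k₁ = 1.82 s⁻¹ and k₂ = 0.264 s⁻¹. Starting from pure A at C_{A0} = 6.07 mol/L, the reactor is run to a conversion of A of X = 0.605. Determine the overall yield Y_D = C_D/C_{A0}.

0.528

C_A = C_{A0}(1−X) = 2.398 mol/L.
Both paths are first order in A, so the instantaneous fraction to D is constant: dC_D/d(−C_A) = k₁/(k₁+k₂) = 0.8733.
C_D = 0.8733·(C_{A0}−C_A) = 0.8733×3.672 = 3.21 mol/L.
Y_D = C_D/C_{A0} = 3.207/6.07 = 0.528.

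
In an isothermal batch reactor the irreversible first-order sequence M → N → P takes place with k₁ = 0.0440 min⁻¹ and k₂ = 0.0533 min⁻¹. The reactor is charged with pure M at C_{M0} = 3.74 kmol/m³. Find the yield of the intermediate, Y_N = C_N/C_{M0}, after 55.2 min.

0.167

The intermediate concentration in a first-order A→B→C sequence is C_N = k₁C_{M0}(e^(−k₁t) − e^(−k₂t))/(k₂−k₁).
e^(−k₁t) = e^(−0.0440×55.2) = e^(−2.429) = 0.08814; e^(−k₂t) = e^(−2.942) = 0.05275.
C_N = 0.0440×3.74/(0.0533−0.0440) × (0.08814−0.05275) = 17.69×0.03539 = 0.6262 kmol/m³.
Y_N = C_N/C_{M0} = 0.6262/3.74 = 0.167.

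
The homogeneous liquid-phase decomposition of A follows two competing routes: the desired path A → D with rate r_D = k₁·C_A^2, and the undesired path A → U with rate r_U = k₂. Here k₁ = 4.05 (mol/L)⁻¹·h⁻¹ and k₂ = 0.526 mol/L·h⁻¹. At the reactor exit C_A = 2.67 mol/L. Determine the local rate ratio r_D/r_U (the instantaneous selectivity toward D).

54.9

S_{D/U} = r_D/r_U = (k₁·C_A^2)/(k₂) = (k₁/k₂)·C_A^2.
= (4.05×2.670^2) / (0.526) = 28.87/0.5260 = 54.9.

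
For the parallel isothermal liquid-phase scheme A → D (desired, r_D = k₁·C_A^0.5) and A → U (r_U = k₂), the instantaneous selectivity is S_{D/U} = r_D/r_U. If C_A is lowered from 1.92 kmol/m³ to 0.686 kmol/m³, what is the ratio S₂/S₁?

S_{D/U} = (k₁/k₂)·C_A^0.5, so S₂/S₁ = (C_{A,2}/C_{A,1})^0.5.
= (0.686/1.92)^0.5 = (0.3573)^0.5 = 0.598.

0.598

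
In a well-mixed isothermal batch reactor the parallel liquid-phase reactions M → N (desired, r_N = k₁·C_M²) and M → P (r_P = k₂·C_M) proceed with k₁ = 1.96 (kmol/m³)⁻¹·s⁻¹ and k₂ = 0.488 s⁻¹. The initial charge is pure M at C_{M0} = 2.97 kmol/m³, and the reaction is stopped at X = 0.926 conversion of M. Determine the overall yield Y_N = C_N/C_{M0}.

C_M = C_{M0}(1−X) = 0.2198 kmol/m³.
Along a PFR/batch, dC_P/dC_M = −r_P/(r_N+r_P) = −k₂/(k₂+k₁·C_M).
Integrating from C_{M0} to C_M: C_P = (0.488/1.96)·ln[(0.488+1.96·2.97)/(0.488+1.96·0.220)] = 0.2490·ln(6.309/0.9188) = 0.4797 kmol/m³.
Then C_N = (C_{M0}−C_M) − C_P = 2.750 − 0.4797 = 2.271 kmol/m³.
Y_N = C_N/C_{M0} = 2.271/2.97 = 0.764.

0.764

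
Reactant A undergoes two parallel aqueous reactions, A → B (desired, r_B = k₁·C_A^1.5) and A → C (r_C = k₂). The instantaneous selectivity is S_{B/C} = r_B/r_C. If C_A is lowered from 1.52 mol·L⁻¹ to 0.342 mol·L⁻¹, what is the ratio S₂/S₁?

0.107

S_{B/C} = (k₁/k₂)·C_A^1.5, so S₂/S₁ = (C_{A,2}/C_{A,1})^1.5.
= (0.342/1.52)^1.5 = (0.2250)^1.5 = 0.107.
Selectivity toward B falls as C_A falls — high-concentration operation is favoured.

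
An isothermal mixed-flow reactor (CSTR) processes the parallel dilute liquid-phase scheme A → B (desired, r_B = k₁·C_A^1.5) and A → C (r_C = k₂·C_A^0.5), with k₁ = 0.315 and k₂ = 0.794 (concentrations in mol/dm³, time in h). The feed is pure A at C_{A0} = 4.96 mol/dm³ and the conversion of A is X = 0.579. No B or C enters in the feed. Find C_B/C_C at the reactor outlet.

0.828

Exit C_A = C_{A0}(1−X) = 4.96×0.421 = 2.088 mol/dm³.
Rates in a CSTR are evaluated at the outlet concentration: r_B = 0.315×2.088^1.5 = 0.9505, r_C = 0.794×2.088^0.5 = 1.147.
Overall selectivity = C_B/C_C = r_Bτ/(r_Cτ) = r_B/r_C = 0.828.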